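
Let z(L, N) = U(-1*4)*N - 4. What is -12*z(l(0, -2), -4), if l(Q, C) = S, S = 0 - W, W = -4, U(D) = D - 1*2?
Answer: -240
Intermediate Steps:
U(D) = -2 + D (U(D) = D - 2 = -2 + D)
S = 4 (S = 0 - 1*(-4) = 0 + 4 = 4)
l(Q, C) = 4
z(L, N) = -4 - 6*N (z(L, N) = (-2 - 1*4)*N - 4 = (-2 - 4)*N - 4 = -6*N - 4 = -4 - 6*N)
-12*z(l(0, -2), -4) = -12*(-4 - 6*(-4)) = -12*(-4 + 24) = -12*20 = -240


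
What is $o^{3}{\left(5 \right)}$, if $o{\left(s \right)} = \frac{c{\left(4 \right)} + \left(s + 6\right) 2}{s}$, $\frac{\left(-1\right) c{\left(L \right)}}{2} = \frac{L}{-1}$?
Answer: $216$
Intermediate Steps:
$c{\left(L \right)} = 2 L$ ($c{\left(L \right)} = - 2 \frac{L}{-1} = - 2 L \left(-1\right) = - 2 \left(- L\right) = 2 L$)
$o{\left(s \right)} = \frac{20 + 2 s}{s}$ ($o{\left(s \right)} = \frac{2 \cdot 4 + \left(s + 6\right) 2}{s} = \frac{8 + \left(6 + s\right) 2}{s} = \frac{8 + \left(12 + 2 s\right)}{s} = \frac{20 + 2 s}{s}$)
$o^{3}{\left(5 \right)} = \left(2 + \frac{20}{5}\right)^{3} = \left(2 + 20 \cdot \frac{1}{5}\right)^{3} = \left(2 + 4\right)^{3} = 6^{3} = 216$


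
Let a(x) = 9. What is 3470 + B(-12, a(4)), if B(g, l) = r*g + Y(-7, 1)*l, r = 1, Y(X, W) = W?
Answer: 3467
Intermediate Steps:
B(g, l) = g + l (B(g, l) = 1*g + 1*l = g + l)
3470 + B(-12, a(4)) = 3470 + (-12 + 9) = 3470 - 3 = 3467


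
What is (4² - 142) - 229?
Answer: -355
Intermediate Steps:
(4² - 142) - 229 = (16 - 142) - 229 = -126 - 229 = -355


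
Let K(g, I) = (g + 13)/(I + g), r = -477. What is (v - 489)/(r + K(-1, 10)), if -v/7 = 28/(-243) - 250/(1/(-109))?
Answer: 46470881/115587 ≈ 402.04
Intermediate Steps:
K(g, I) = (13 + g)/(I + g)
v = -46352054/243 (v = -7*(28/(-243) - 250/(1/(-109))) = -7*(28*(-1/243) - 250/(-1/109)) = -7*(-28/243 - 250*(-109)) = -7*(-28/243 + 27250) = -7*6621722/243 = -46352054/243 ≈ -1.9075e+5)
(v - 489)/(r + K(-1, 10)) = (-46352054/243 - 489)/(-477 + (13 - 1)/(10 - 1)) = -46470881/(243*(-477 + 12/9)) = -46470881/(243*(-477 + (⅑)*12)) = -46470881/(243*(-477 + 4/3)) = -46470881/(243*(-1427/3)) = -46470881/243*(-3/1427) = 46470881/115587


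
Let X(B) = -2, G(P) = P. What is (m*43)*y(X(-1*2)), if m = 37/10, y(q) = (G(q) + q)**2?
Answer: 12728/5 ≈ 2545.6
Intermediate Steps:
y(q) = 4*q**2 (y(q) = (q + q)**2 = (2*q)**2 = 4*q**2)
m = 37/10 (m = 37*(1/10) = 37/10 ≈ 3.7000)
(m*43)*y(X(-1*2)) = ((37/10)*43)*(4*(-2)**2) = 1591*(4*4)/10 = (1591/10)*16 = 12728/5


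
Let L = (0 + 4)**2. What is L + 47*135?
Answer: 6361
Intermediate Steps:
L = 16 (L = 4**2 = 16)
L + 47*135 = 16 + 47*135 = 16 + 6345 = 6361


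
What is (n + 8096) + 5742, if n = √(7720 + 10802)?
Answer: 13838 + 21*√42 ≈ 13974.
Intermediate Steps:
n = 21*√42 (n = √18522 = 21*√42 ≈ 136.10)
(n + 8096) + 5742 = (21*√42 + 8096) + 5742 = (8096 + 21*√42) + 5742 = 13838 + 21*√42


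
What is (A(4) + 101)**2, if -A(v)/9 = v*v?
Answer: 1849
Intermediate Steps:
A(v) = -9*v**2 (A(v) = -9*v*v = -9*v**2)
(A(4) + 101)**2 = (-9*4**2 + 101)**2 = (-9*16 + 101)**2 = (-144 + 101)**2 = (-43)**2 = 1849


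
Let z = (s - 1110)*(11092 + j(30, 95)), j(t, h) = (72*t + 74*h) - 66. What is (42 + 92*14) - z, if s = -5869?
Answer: 141088794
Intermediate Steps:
j(t, h) = -66 + 72*t + 74*h
z = -141087464 (z = (-5869 - 1110)*(11092 + (-66 + 72*30 + 74*95)) = -6979*(11092 + (-66 + 2160 + 7030)) = -6979*(11092 + 9124) = -6979*20216 = -141087464)
(42 + 92*14) - z = (42 + 92*14) - 1*(-141087464) = (42 + 1288) + 141087464 = 1330 + 141087464 = 141088794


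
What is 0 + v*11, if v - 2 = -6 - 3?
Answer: -77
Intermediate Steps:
v = -7 (v = 2 + (-6 - 3) = 2 - 9 = -7)
0 + v*11 = 0 - 7*11 = 0 - 77 = -77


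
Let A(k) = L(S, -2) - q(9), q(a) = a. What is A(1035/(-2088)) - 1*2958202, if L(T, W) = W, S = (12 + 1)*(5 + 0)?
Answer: -2958213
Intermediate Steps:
S = 65 (S = 13*5 = 65)
A(k) = -11 (A(k) = -2 - 1*9 = -2 - 9 = -11)
A(1035/(-2088)) - 1*2958202 = -11 - 1*2958202 = -11 - 2958202 = -2958213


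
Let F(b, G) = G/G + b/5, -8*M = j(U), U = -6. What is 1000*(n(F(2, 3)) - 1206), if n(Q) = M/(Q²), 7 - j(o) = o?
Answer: -59134625/49 ≈ -1.2068e+6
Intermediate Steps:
j(o) = 7 - o
M = -13/8 (M = -(7 - 1*(-6))/8 = -(7 + 6)/8 = -⅛*13 = -13/8 ≈ -1.6250)
F(b, G) = 1 + b/5 (F(b, G) = 1 + b*(⅕) = 1 + b/5)
n(Q) = -13/(8*Q²)
1000*(n(F(2, 3)) - 1206) = 1000*(-13/(8*(1 + (⅕)*2)²) - 1206) = 1000*(-13/(8*(1 + ⅖)²) - 1206) = 1000*(-13/(8*(7/5)²) - 1206) = 1000*(-13/8*25/49 - 1206) = 1000*(-325/392 - 1206) = 1000*(-473077/392) = -59134625/49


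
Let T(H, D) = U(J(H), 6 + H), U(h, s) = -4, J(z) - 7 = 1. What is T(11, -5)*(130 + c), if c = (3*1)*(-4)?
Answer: -472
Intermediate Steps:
J(z) = 8 (J(z) = 7 + 1 = 8)
T(H, D) = -4
c = -12 (c = 3*(-4) = -12)
T(11, -5)*(130 + c) = -4*(130 - 12) = -4*118 = -472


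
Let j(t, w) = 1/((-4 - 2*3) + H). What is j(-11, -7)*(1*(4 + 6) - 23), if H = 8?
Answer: 13/2 ≈ 6.5000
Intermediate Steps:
j(t, w) = -½ (j(t, w) = 1/((-4 - 2*3) + 8) = 1/((-4 - 6) + 8) = 1/(-10 + 8) = 1/(-2) = -½)
j(-11, -7)*(1*(4 + 6) - 23) = -(1*(4 + 6) - 23)/2 = -(1*10 - 23)/2 = -(10 - 23)/2 = -½*(-13) = 13/2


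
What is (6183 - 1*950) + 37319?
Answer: 42552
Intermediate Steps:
(6183 - 1*950) + 37319 = (6183 - 950) + 37319 = 5233 + 37319 = 42552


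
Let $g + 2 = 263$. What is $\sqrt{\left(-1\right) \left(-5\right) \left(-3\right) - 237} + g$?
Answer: $261 + 6 i \sqrt{7} \approx 261.0 + 15.875 i$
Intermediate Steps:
$g = 261$ ($g = -2 + 263 = 261$)
$\sqrt{\left(-1\right) \left(-5\right) \left(-3\right) - 237} + g = \sqrt{\left(-1\right) \left(-5\right) \left(-3\right) - 237} + 261 = \sqrt{5 \left(-3\right) - 237} + 261 = \sqrt{-15 - 237} + 261 = \sqrt{-252} + 261 = 6 i \sqrt{7} + 261 = 261 + 6 i \sqrt{7}$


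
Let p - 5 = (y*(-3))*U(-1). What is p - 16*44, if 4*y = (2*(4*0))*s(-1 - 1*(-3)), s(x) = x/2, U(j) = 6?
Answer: -699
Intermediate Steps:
s(x) = x/2 (s(x) = x*(1/2) = x/2)
y = 0 (y = ((2*(4*0))*((-1 - 1*(-3))/2))/4 = ((2*0)*((-1 + 3)/2))/4 = (0*((1/2)*2))/4 = (0*1)/4 = (1/4)*0 = 0)
p = 5 (p = 5 + (0*(-3))*6 = 5 + 0*6 = 5 + 0 = 5)
p - 16*44 = 5 - 16*44 = 5 - 704 = -699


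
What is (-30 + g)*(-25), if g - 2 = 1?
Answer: 675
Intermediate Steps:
g = 3 (g = 2 + 1 = 3)
(-30 + g)*(-25) = (-30 + 3)*(-25) = -27*(-25) = 675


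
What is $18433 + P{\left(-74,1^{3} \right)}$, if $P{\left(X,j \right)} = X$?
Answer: $18359$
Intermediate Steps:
$18433 + P{\left(-74,1^{3} \right)} = 18433 - 74 = 18359$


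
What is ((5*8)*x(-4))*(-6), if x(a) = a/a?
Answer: -240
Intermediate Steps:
x(a) = 1
((5*8)*x(-4))*(-6) = ((5*8)*1)*(-6) = (40*1)*(-6) = 40*(-6) = -240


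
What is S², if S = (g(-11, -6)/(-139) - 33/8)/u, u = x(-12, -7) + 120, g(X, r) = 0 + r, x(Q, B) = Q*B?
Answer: 7921/19784704 ≈ 0.00040036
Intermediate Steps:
x(Q, B) = B*Q
g(X, r) = r
u = 204 (u = -7*(-12) + 120 = 84 + 120 = 204)
S = -89/4448 (S = (-6/(-139) - 33/8)/204 = (-6*(-1/139) - 33*⅛)*(1/204) = (6/139 - 33/8)*(1/204) = -4539/1112*1/204 = -89/4448 ≈ -0.020009)
S² = (-89/4448)² = 7921/19784704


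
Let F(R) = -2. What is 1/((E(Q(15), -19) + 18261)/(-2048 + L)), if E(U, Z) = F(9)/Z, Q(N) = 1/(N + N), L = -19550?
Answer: -410362/346961 ≈ -1.1827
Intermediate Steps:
Q(N) = 1/(2*N)
E(U, Z) = -2/Z
1/((E(Q(15), -19) + 18261)/(-2048 + L)) = 1/((-2/(-19) + 18261)/(-2048 - 19550)) = 1/((-2*(-1/19) + 18261)/(-21598)) = 1/((2/19 + 18261)*(-1/21598)) = 1/((346961/19)*(-1/21598)) = 1/(-346961/410362) = -410362/346961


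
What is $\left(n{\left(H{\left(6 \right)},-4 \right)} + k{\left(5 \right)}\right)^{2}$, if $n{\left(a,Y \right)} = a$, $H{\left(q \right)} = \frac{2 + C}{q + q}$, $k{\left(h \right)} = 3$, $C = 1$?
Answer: $\frac{169}{16} \approx 10.563$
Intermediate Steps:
$H{\left(q \right)} = \frac{3}{2 q}$ ($H{\left(q \right)} = \frac{2 + 1}{q + q} = \frac{3}{2 q}$)
$\left(n{\left(H{\left(6 \right)},-4 \right)} + k{\left(5 \right)}\right)^{2} = \left(\frac{3}{2 \cdot 6} + 3\right)^{2} = \left(\frac{3}{2} \cdot \frac{1}{6} + 3\right)^{2} = \left(\frac{1}{4} + 3\right)^{2} = \left(\frac{13}{4}\right)^{2} = \frac{169}{16}$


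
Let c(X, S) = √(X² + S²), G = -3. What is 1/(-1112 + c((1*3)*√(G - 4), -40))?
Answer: -1112/1235007 - √1537/1235007 ≈ -0.00093214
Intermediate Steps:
c(X, S) = √(S² + X²)
1/(-1112 + c((1*3)*√(G - 4), -40)) = 1/(-1112 + √((-40)² + ((1*3)*√(-3 - 4))²)) = 1/(-1112 + √(1600 + (3*√(-7))²)) = 1/(-1112 + √(1600 + (3*(I*√7))²)) = 1/(-1112 + √(1600 + (3*I*√7)²)) = 1/(-1112 + √(1600 - 63)) = 1/(-1112 + √1537)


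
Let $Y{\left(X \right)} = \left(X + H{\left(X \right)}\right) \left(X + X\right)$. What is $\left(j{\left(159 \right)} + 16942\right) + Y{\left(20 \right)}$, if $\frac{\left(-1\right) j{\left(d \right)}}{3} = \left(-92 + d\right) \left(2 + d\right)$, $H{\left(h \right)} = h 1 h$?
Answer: $1381$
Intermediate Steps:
$H{\left(h \right)} = h^{2}$ ($H{\left(h \right)} = h h = h^{2}$)
$j{\left(d \right)} = - 3 \left(-92 + d\right) \left(2 + d\right)$
$Y{\left(X \right)} = 2 X \left(X + X^{2}\right)$ ($Y{\left(X \right)} = \left(X + X^{2}\right) \left(X + X\right) = \left(X + X^{2}\right) 2 X = 2 X \left(X + X^{2}\right)$)
$\left(j{\left(159 \right)} + 16942\right) + Y{\left(20 \right)} = \left(\left(552 - 3 \cdot 159^{2} + 270 \cdot 159\right) + 16942\right) + 2 \cdot 20^{2} \left(1 + 20\right) = \left(\left(552 - 75843 + 42930\right) + 16942\right) + 2 \cdot 400 \cdot 21 = \left(\left(552 - 75843 + 42930\right) + 16942\right) + 16800 = \left(-32361 + 16942\right) + 16800 = -15419 + 16800 = 1381$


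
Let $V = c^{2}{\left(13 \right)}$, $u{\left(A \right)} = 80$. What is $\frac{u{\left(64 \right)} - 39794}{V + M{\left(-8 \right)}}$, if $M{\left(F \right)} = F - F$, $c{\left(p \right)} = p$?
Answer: $- \frac{39714}{169} \approx -234.99$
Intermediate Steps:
$M{\left(F \right)} = 0$
$V = 169$ ($V = 13^{2} = 169$)
$\frac{u{\left(64 \right)} - 39794}{V + M{\left(-8 \right)}} = \frac{80 - 39794}{169 + 0} = - \frac{39714}{169}$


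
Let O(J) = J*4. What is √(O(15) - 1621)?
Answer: I*√1561 ≈ 39.51*I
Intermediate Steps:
O(J) = 4*J
√(O(15) - 1621) = √(4*15 - 1621) = √(60 - 1621) = √(-1561) = I*√1561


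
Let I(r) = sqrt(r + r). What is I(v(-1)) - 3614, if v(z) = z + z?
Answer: -3614 + 2*I ≈ -3614.0 + 2.0*I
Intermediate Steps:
v(z) = 2*z
I(r) = sqrt(2)*sqrt(r) (I(r) = sqrt(2*r) = sqrt(2)*sqrt(r))
I(v(-1)) - 3614 = sqrt(2)*sqrt(2*(-1)) - 3614 = sqrt(2)*sqrt(-2) - 3614 = sqrt(2)*(I*sqrt(2)) - 3614 = 2*I - 3614 = -3614 + 2*I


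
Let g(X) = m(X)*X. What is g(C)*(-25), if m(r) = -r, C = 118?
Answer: 348100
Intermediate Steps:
g(X) = -X**2 (g(X) = (-X)*X = -X**2)
g(C)*(-25) = -1*118**2*(-25) = -1*13924*(-25) = -13924*(-25) = 348100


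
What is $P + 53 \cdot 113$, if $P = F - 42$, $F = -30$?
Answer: $5917$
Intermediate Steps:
$P = -72$ ($P = -30 - 42 = -72$)
$P + 53 \cdot 113 = -72 + 53 \cdot 113 = -72 + 5989 = 5917$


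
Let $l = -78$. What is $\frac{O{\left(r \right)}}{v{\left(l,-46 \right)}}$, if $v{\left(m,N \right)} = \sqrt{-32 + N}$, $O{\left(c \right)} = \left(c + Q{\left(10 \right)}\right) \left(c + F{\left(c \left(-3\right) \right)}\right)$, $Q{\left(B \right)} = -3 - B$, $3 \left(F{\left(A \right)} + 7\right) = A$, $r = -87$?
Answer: $- \frac{350 i \sqrt{78}}{39} \approx - 79.259 i$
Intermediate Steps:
$F{\left(A \right)} = -7 + \frac{A}{3}$
$O{\left(c \right)} = 91 - 7 c$ ($O{\left(c \right)} = \left(c - 13\right) \left(c + \left(-7 + \frac{c \left(-3\right)}{3}\right)\right) = \left(c - 13\right) \left(c + \left(-7 + \frac{\left(-3\right) c}{3}\right)\right) = \left(c - 13\right) \left(c - \left(7 + c\right)\right) = \left(-13 + c\right) \left(-7\right) = 91 - 7 c$)
$\frac{O{\left(r \right)}}{v{\left(l,-46 \right)}} = \frac{91 - -609}{\sqrt{-32 - 46}} = \frac{91 + 609}{\sqrt{-78}} = \frac{700}{i \sqrt{78}} = 700 \left(- \frac{i \sqrt{78}}{78}\right) = - \frac{350 i \sqrt{78}}{39}$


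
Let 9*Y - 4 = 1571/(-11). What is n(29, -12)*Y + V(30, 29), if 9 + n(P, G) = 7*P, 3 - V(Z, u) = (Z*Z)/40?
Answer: -198779/66 ≈ -3011.8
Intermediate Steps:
V(Z, u) = 3 - Z²/40 (V(Z, u) = 3 - Z*Z/40 = 3 - Z²/40)
n(P, G) = -9 + 7*P
Y = -509/33 (Y = 4/9 + (1571/(-11))/9 = 4/9 + (1571*(-1/11))/9 = 4/9 + (⅑)*(-1571/11) = 4/9 - 1571/99 = -509/33 ≈ -15.424)
n(29, -12)*Y + V(30, 29) = (-9 + 7*29)*(-509/33) + (3 - 1/40*30²) = (-9 + 203)*(-509/33) + (3 - 1/40*900) = 194*(-509/33) + (3 - 45/2) = -98746/33 - 39/2 = -198779/66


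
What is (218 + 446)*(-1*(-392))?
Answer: 260288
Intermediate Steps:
(218 + 446)*(-1*(-392)) = 664*392 = 260288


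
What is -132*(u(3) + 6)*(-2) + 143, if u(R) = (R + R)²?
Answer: 11231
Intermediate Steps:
u(R) = 4*R² (u(R) = (2*R)² = 4*R²)
-132*(u(3) + 6)*(-2) + 143 = -132*(4*3² + 6)*(-2) + 143 = -132*(4*9 + 6)*(-2) + 143 = -132*(36 + 6)*(-2) + 143 = -5544*(-2) + 143 = -132*(-84) + 143 = 11088 + 143 = 11231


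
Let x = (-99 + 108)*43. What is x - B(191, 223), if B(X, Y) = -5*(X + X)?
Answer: 2297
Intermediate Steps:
x = 387 (x = 9*43 = 387)
B(X, Y) = -10*X
x - B(191, 223) = 387 - (-10)*191 = 387 - 1*(-1910) = 387 + 1910 = 2297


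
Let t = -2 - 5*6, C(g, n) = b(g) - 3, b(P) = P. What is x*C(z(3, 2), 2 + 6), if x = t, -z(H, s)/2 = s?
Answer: 224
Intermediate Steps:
z(H, s) = -2*s
C(g, n) = -3 + g (C(g, n) = g - 3 = -3 + g)
t = -32 (t = -2 - 30 = -32)
x = -32
x*C(z(3, 2), 2 + 6) = -32*(-3 - 2*2) = -32*(-3 - 4) = -32*(-7) = 224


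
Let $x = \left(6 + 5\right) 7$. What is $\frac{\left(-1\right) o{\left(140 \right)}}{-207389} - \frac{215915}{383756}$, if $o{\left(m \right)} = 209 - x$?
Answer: $- \frac{44727740143}{79586773084} \approx -0.562$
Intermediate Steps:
$x = 77$ ($x = 11 \cdot 7 = 77$)
$o{\left(m \right)} = 132$ ($o{\left(m \right)} = 209 - 77 = 132$)
$\frac{\left(-1\right) o{\left(140 \right)}}{-207389} - \frac{215915}{383756} = \frac{\left(-1\right) 132}{-207389} - \frac{215915}{383756} = \left(-132\right) \left(- \frac{1}{207389}\right) - \frac{215915}{383756} = \frac{132}{207389} - \frac{215915}{383756} = - \frac{44727740143}{79586773084}$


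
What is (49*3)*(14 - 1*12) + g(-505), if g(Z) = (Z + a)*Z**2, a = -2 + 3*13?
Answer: -119351406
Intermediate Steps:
a = 37 (a = -2 + 39 = 37)
g(Z) = Z**2*(37 + Z) (g(Z) = (Z + 37)*Z**2 = (37 + Z)*Z**2 = Z**2*(37 + Z))
(49*3)*(14 - 1*12) + g(-505) = (49*3)*(14 - 1*12) + (-505)**2*(37 - 505) = 147*(14 - 12) + 255025*(-468) = 147*2 - 119351700 = 294 - 119351700 = -119351406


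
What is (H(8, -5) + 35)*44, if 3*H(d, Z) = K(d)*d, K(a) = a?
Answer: 7436/3 ≈ 2478.7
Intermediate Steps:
H(d, Z) = d²/3 (H(d, Z) = (d*d)/3 = d²/3)
(H(8, -5) + 35)*44 = ((⅓)*8² + 35)*44 = ((⅓)*64 + 35)*44 = (64/3 + 35)*44 = (169/3)*44 = 7436/3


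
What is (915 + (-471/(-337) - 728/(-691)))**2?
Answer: 45643802319386404/54227039689 ≈ 8.4172e+5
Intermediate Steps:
(915 + (-471/(-337) - 728/(-691)))**2 = (915 + (-471*(-1/337) - 728*(-1/691)))**2 = (915 + (471/337 + 728/691))**2 = (915 + 570797/232867)**2 = (213644102/232867)**2 = 45643802319386404/54227039689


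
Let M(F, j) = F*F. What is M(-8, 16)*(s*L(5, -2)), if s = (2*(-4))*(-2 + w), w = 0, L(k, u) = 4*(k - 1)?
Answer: 16384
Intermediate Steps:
M(F, j) = F²
L(k, u) = -4 + 4*k (L(k, u) = 4*(-1 + k) = -4 + 4*k)
s = 16 (s = (2*(-4))*(-2 + 0) = -8*(-2) = 16)
M(-8, 16)*(s*L(5, -2)) = (-8)²*(16*(-4 + 4*5)) = 64*(16*(-4 + 20)) = 64*(16*16) = 64*256 = 16384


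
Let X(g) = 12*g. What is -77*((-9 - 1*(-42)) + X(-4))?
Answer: 1155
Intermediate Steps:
-77*((-9 - 1*(-42)) + X(-4)) = -77*((-9 - 1*(-42)) + 12*(-4)) = -77*((-9 + 42) - 48) = -77*(33 - 48) = -77*(-15) = 1155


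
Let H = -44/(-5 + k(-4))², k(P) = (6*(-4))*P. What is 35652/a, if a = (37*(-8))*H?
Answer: 73808553/3256 ≈ 22668.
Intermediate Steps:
k(P) = -24*P
H = -44/8281 (H = -44/(-5 - 24*(-4))² = -44/(-5 + 96)² = -44/(91²) = -44/8281 ≈ -0.0053134)
a = 13024/8281 (a = (37*(-8))*(-44/8281) = -296*(-44/8281) = 13024/8281 ≈ 1.5728)
35652/a = 35652/(13024/8281) = 35652*(8281/13024) = 73808553/3256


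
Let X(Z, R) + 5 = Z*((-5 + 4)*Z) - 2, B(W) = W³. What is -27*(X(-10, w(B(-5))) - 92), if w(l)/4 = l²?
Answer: 5373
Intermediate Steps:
w(l) = 4*l²
X(Z, R) = -7 - Z² (X(Z, R) = -5 + (Z*((-5 + 4)*Z) - 2) = -5 + (Z*(-Z) - 2) = -5 + (-Z² - 2) = -5 + (-2 - Z²) = -7 - Z²)
-27*(X(-10, w(B(-5))) - 92) = -27*((-7 - 1*(-10)²) - 92) = -27*((-7 - 1*100) - 92) = -27*((-7 - 100) - 92) = -27*(-107 - 92) = -27*(-199) = 5373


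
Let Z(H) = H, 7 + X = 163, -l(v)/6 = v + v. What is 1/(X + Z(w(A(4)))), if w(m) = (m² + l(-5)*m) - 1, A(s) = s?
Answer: 1/411 ≈ 0.0024331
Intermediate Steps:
l(v) = -12*v (l(v) = -6*(v + v) = -12*v)
X = 156 (X = -7 + 163 = 156)
w(m) = -1 + m² + 60*m (w(m) = (m² + (-12*(-5))*m) - 1 = (m² + 60*m) - 1 = -1 + m² + 60*m)
1/(X + Z(w(A(4)))) = 1/(156 + (-1 + 4² + 60*4)) = 1/(156 + (-1 + 16 + 240)) = 1/(156 + 255) = 1/411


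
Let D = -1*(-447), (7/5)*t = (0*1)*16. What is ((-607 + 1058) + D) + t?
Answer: 898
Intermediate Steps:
t = 0 (t = 5*((0*1)*16)/7 = 5*(0*16)/7 = (5/7)*0 = 0)
D = 447
((-607 + 1058) + D) + t = ((-607 + 1058) + 447) + 0 = (451 + 447) + 0 = 898 + 0 = 898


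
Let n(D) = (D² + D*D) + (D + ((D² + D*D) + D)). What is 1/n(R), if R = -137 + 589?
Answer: 1/818120 ≈ 1.2223e-6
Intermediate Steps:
R = 452
n(D) = 2*D + 4*D² (n(D) = (D² + D²) + (D + ((D² + D²) + D)) = 2*D² + (D + (2*D² + D)) = 2*D² + (D + (D + 2*D²)) = 2*D² + (2*D + 2*D²) = 2*D + 4*D²)
1/n(R) = 1/(2*452*(1 + 2*452)) = 1/(2*452*(1 + 904)) = 1/(2*452*905) = 1/818120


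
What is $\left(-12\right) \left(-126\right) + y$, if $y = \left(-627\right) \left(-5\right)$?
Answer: $4647$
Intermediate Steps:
$y = 3135$
$\left(-12\right) \left(-126\right) + y = \left(-12\right) \left(-126\right) + 3135 = 1512 + 3135 = 4647$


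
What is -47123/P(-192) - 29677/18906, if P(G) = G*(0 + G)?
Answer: -330820061/116158464 ≈ -2.8480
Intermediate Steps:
P(G) = G² (P(G) = G*G = G²)
-47123/P(-192) - 29677/18906 = -47123/((-192)²) - 29677/18906 = -47123/36864 - 29677*1/18906 = -47123*1/36864 - 29677/18906 = -47123/36864 - 29677/18906 = -330820061/116158464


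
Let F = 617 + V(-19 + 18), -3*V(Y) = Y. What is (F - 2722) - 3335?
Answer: -16319/3 ≈ -5439.7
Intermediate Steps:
V(Y) = -Y/3
F = 1852/3 (F = 617 - (-19 + 18)/3 = 617 - 1/3*(-1) = 617 + 1/3 = 1852/3 ≈ 617.33)
(F - 2722) - 3335 = (1852/3 - 2722) - 3335 = -6314/3 - 3335 = -16319/3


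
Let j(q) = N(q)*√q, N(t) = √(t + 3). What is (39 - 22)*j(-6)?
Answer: -51*√2 ≈ -72.125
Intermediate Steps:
N(t) = √(3 + t)
j(q) = √q*√(3 + q) (j(q) = √(3 + q)*√q = √q*√(3 + q))
(39 - 22)*j(-6) = (39 - 22)*(√(-6)*√(3 - 6)) = 17*((I*√6)*√(-3)) = 17*((I*√6)*(I*√3)) = 17*(-3*√2) = -51*√2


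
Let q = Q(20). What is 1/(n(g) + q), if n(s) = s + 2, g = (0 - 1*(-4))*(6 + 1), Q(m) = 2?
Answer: 1/32 ≈ 0.031250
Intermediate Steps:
g = 28 (g = (0 + 4)*7 = 4*7 = 28)
q = 2
n(s) = 2 + s
1/(n(g) + q) = 1/((2 + 28) + 2) = 1/(30 + 2) = 1/32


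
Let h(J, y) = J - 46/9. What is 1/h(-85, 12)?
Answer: -9/811 ≈ -0.011097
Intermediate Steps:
h(J, y) = -46/9 + J (h(J, y) = J - 46*⅑ = J - 46/9 = -46/9 + J)
1/h(-85, 12) = 1/(-46/9 - 85) = 1/(-811/9) = -9/811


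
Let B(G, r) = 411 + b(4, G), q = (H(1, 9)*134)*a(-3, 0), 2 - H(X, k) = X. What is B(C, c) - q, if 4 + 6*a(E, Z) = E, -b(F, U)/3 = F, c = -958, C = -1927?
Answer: 1666/3 ≈ 555.33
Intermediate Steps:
H(X, k) = 2 - X
b(F, U) = -3*F
a(E, Z) = -⅔ + E/6
q = -469/3 (q = ((2 - 1*1)*134)*(-⅔ + (⅙)*(-3)) = ((2 - 1)*134)*(-⅔ - ½) = (1*134)*(-7/6) = 134*(-7/6) = -469/3 ≈ -156.33)
B(G, r) = 399 (B(G, r) = 411 - 3*4 = 411 - 12 = 399)
B(C, c) - q = 399 - 1*(-469/3) = 399 + 469/3 = 1666/3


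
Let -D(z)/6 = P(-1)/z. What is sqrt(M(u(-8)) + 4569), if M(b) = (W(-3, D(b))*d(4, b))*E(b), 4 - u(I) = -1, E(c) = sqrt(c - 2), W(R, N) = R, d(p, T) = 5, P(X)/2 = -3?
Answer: sqrt(4569 - 15*sqrt(3)) ≈ 67.402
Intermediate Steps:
P(X) = -6 (P(X) = 2*(-3) = -6)
D(z) = 36/z (D(z) = -(-36)/z = 36/z)
E(c) = sqrt(-2 + c)
u(I) = 5 (u(I) = 4 - 1*(-1) = 4 + 1 = 5)
M(b) = -15*sqrt(-2 + b) (M(b) = (-3*5)*sqrt(-2 + b) = -15*sqrt(-2 + b))
sqrt(M(u(-8)) + 4569) = sqrt(-15*sqrt(-2 + 5) + 4569) = sqrt(-15*sqrt(3) + 4569) = sqrt(4569 - 15*sqrt(3))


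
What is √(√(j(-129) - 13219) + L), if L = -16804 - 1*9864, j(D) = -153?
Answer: √(-26668 + 2*I*√3343) ≈ 0.354 + 163.3*I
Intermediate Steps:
L = -26668 (L = -16804 - 9864 = -26668)
√(√(j(-129) - 13219) + L) = √(√(-153 - 13219) - 26668) = √(√(-13372) - 26668) = √(2*I*√3343 - 26668) = √(-26668 + 2*I*√3343)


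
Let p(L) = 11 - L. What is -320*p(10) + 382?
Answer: 62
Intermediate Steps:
-320*p(10) + 382 = -320*(11 - 1*10) + 382 = -320*(11 - 10) + 382 = -320*1 + 382 = -320 + 382 = 62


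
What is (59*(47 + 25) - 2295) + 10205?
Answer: 12158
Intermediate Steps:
(59*(47 + 25) - 2295) + 10205 = (59*72 - 2295) + 10205 = (4248 - 2295) + 10205 = 1953 + 10205 = 12158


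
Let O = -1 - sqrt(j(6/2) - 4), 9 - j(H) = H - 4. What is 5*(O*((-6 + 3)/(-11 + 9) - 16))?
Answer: 145/2 + 145*sqrt(6)/2 ≈ 250.09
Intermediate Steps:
j(H) = 13 - H (j(H) = 9 - (H - 4) = 9 - (-4 + H) = 9 + (4 - H) = 13 - H)
O = -1 - sqrt(6) (O = -1 - sqrt((13 - 6/2) - 4) = -1 - sqrt((13 - 1*3) - 4) = -1 - sqrt((13 - 3) - 4) = -1 - sqrt(10 - 4) = -1 - sqrt(6) ≈ -3.4495)
5*(O*((-6 + 3)/(-11 + 9) - 16)) = 5*((-1 - sqrt(6))*((-6 + 3)/(-11 + 9) - 16)) = 5*((-1 - sqrt(6))*(-3/(-2) - 16)) = 5*((-1 - sqrt(6))*(-3*(-1/2) - 16)) = 5*((-1 - sqrt(6))*(3/2 - 16)) = 5*((-1 - sqrt(6))*(-29/2)) = 5*(29/2 + 29*sqrt(6)/2) = 145/2 + 145*sqrt(6)/2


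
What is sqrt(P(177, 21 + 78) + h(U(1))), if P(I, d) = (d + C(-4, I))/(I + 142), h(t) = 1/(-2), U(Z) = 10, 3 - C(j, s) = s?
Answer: I*sqrt(299222)/638 ≈ 0.85739*I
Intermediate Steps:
C(j, s) = 3 - s
h(t) = -1/2
P(I, d) = (3 + d - I)/(142 + I) (P(I, d) = (d + (3 - I))/(I + 142) = (3 + d - I)/(142 + I))
sqrt(P(177, 21 + 78) + h(U(1))) = sqrt((3 + (21 + 78) - 1*177)/(142 + 177) - 1/2) = sqrt((3 + 99 - 177)/319 - 1/2) = sqrt((1/319)*(-75) - 1/2) = sqrt(-75/319 - 1/2) = sqrt(-469/638) = I*sqrt(299222)/638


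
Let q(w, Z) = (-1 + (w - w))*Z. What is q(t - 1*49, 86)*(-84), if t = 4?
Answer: 7224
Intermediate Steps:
q(w, Z) = -Z (q(w, Z) = (-1 + 0)*Z = -Z)
q(t - 1*49, 86)*(-84) = -1*86*(-84) = -86*(-84) = 7224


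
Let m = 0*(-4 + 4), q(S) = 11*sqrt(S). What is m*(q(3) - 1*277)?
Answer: 0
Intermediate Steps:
m = 0 (m = 0*0 = 0)
m*(q(3) - 1*277) = 0*(11*sqrt(3) - 1*277) = 0*(11*sqrt(3) - 277) = 0*(-277 + 11*sqrt(3)) = 0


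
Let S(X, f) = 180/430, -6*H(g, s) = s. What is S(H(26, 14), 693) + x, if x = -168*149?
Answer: -1076358/43 ≈ -25032.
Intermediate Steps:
H(g, s) = -s/6
S(X, f) = 18/43 (S(X, f) = 180*(1/430) = 18/43)
x = -25032
S(H(26, 14), 693) + x = 18/43 - 25032 = -1076358/43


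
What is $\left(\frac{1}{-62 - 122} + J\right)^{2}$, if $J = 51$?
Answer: $\frac{88040689}{33856} \approx 2600.4$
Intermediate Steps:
$\left(\frac{1}{-62 - 122} + J\right)^{2} = \left(\frac{1}{-62 - 122} + 51\right)^{2} = \left(\frac{1}{-184} + 51\right)^{2} = \left(- \frac{1}{184} + 51\right)^{2} = \left(\frac{9383}{184}\right)^{2} = \frac{88040689}{33856}$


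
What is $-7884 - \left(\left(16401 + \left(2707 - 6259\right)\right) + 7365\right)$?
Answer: $-28098$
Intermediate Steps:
$-7884 - \left(\left(16401 + \left(2707 - 6259\right)\right) + 7365\right) = -7884 - \left(\left(16401 - 3552\right) + 7365\right) = -7884 - \left(12849 + 7365\right) = -7884 - 20214 = -28098$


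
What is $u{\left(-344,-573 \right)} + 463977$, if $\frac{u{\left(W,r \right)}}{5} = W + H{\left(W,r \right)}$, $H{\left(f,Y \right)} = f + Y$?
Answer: $457672$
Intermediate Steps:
$H{\left(f,Y \right)} = Y + f$
$u{\left(W,r \right)} = 5 r + 10 W$ ($u{\left(W,r \right)} = 5 \left(W + \left(r + W\right)\right) = 5 \left(W + \left(W + r\right)\right) = 5 \left(r + 2 W\right) = 5 r + 10 W$)
$u{\left(-344,-573 \right)} + 463977 = \left(5 \left(-573\right) + 10 \left(-344\right)\right) + 463977 = \left(-2865 - 3440\right) + 463977 = -6305 + 463977 = 457672$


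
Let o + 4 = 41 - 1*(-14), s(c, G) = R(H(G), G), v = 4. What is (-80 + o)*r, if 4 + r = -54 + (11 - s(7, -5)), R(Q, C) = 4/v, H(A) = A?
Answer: 1392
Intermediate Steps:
R(Q, C) = 1 (R(Q, C) = 4/4 = 4*(1/4) = 1)
s(c, G) = 1
o = 51 (o = -4 + (41 - 1*(-14)) = -4 + (41 + 14) = -4 + 55 = 51)
r = -48 (r = -4 + (-54 + (11 - 1*1)) = -4 + (-54 + (11 - 1)) = -4 + (-54 + 10) = -4 - 44 = -48)
(-80 + o)*r = (-80 + 51)*(-48) = -29*(-48) = 1392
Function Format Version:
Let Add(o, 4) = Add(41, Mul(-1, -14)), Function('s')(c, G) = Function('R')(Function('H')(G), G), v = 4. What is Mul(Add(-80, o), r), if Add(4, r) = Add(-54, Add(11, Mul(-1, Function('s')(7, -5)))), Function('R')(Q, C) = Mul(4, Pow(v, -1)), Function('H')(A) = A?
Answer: 1392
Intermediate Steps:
Function('R')(Q, C) = 1 (Function('R')(Q, C) = Mul(4, Pow(4, -1)) = Mul(4, Rational(1, 4)) = 1)
Function('s')(c, G) = 1
o = 51 (o = Add(-4, Add(41, Mul(-1, -14))) = Add(-4, Add(41, 14)) = Add(-4, 55) = 51)
r = -48 (r = Add(-4, Add(-54, Add(11, Mul(-1, 1)))) = Add(-4, Add(-54, Add(11, -1))) = Add(-4, Add(-54, 10)) = Add(-4, -44) = -48)
Mul(Add(-80, o), r) = Mul(Add(-80, 51), -48) = Mul(-29, -48) = 1392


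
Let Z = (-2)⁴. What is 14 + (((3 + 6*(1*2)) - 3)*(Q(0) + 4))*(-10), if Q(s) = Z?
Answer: -2386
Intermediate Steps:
Z = 16
Q(s) = 16
14 + (((3 + 6*(1*2)) - 3)*(Q(0) + 4))*(-10) = 14 + (((3 + 6*(1*2)) - 3)*(16 + 4))*(-10) = 14 + (((3 + 6*2) - 3)*20)*(-10) = 14 + (((3 + 12) - 3)*20)*(-10) = 14 + ((15 - 3)*20)*(-10) = 14 + (12*20)*(-10) = 14 + 240*(-10) = 14 - 2400 = -2386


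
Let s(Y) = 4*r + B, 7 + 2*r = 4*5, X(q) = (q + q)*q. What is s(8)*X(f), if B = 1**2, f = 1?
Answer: 54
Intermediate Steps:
B = 1
X(q) = 2*q**2 (X(q) = (2*q)*q = 2*q**2)
r = 13/2 (r = -7/2 + (4*5)/2 = -7/2 + (1/2)*20 = -7/2 + 10 = 13/2 ≈ 6.5000)
s(Y) = 27 (s(Y) = 4*(13/2) + 1 = 26 + 1 = 27)
s(8)*X(f) = 27*(2*1**2) = 27*(2*1) = 27*2 = 54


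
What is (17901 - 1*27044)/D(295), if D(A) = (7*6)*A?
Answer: -9143/12390 ≈ -0.73793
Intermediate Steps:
D(A) = 42*A
(17901 - 1*27044)/D(295) = (17901 - 1*27044)/((42*295)) = (17901 - 27044)/12390 = -9143*1/12390 = -9143/12390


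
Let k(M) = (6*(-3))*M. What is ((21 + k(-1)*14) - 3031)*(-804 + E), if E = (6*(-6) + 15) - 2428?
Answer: 8971774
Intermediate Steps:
k(M) = -18*M
E = -2449 (E = (-36 + 15) - 2428 = -21 - 2428 = -2449)
((21 + k(-1)*14) - 3031)*(-804 + E) = ((21 - 18*(-1)*14) - 3031)*(-804 - 2449) = ((21 + 18*14) - 3031)*(-3253) = ((21 + 252) - 3031)*(-3253) = (273 - 3031)*(-3253) = -2758*(-3253) = 8971774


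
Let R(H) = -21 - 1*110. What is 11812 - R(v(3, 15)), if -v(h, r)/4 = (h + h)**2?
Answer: 11943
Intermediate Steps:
v(h, r) = -16*h**2 (v(h, r) = -4*(h + h)**2 = -4*4*h**2 = -16*h**2)
R(H) = -131 (R(H) = -21 - 110 = -131)
11812 - R(v(3, 15)) = 11812 - 1*(-131) = 11812 + 131 = 11943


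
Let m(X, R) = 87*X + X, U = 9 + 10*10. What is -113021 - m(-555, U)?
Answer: -64181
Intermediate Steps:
U = 109 (U = 9 + 100 = 109)
m(X, R) = 88*X
-113021 - m(-555, U) = -113021 - 88*(-555) = -113021 - 1*(-48840) = -113021 + 48840 = -64181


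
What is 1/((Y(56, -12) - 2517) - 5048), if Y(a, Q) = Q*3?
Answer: -1/7601 ≈ -0.00013156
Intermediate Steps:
Y(a, Q) = 3*Q
1/((Y(56, -12) - 2517) - 5048) = 1/((3*(-12) - 2517) - 5048) = 1/((-36 - 2517) - 5048) = 1/(-2553 - 5048) = 1/(-7601) = -1/7601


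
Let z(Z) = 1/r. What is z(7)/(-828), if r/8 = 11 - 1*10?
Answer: -1/6624 ≈ -0.00015097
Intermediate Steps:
r = 8 (r = 8*(11 - 1*10) = 8*(11 - 10) = 8*1 = 8)
z(Z) = ⅛ (z(Z) = 1/8 = ⅛)
z(7)/(-828) = (⅛)/(-828) = (⅛)*(-1/828) = -1/6624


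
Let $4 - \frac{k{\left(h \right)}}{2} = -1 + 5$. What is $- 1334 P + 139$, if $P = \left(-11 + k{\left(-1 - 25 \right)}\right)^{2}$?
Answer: $-161275$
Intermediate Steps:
$k{\left(h \right)} = 0$ ($k{\left(h \right)} = 8 - 2 \left(-1 + 5\right) = 8 - 8 = 0$)
$P = 121$ ($P = \left(-11 + 0\right)^{2} = \left(-11\right)^{2} = 121$)
$- 1334 P + 139 = \left(-1334\right) 121 + 139 = -161414 + 139 = -161275$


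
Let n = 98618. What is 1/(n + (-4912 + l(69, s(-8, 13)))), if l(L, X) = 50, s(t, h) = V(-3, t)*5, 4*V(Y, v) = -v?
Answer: 1/93756 ≈ 1.0666e-5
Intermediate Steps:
V(Y, v) = -v/4 (V(Y, v) = (-v)/4 = -v/4)
s(t, h) = -5*t/4 (s(t, h) = -t/4*5 = -5*t/4)
1/(n + (-4912 + l(69, s(-8, 13)))) = 1/(98618 + (-4912 + 50)) = 1/(98618 - 4862) = 1/93756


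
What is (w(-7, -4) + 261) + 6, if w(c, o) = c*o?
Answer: 295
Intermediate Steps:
(w(-7, -4) + 261) + 6 = (-7*(-4) + 261) + 6 = (28 + 261) + 6 = 289 + 6 = 295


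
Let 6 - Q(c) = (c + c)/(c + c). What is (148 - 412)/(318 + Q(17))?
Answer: -264/323 ≈ -0.81734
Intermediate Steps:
Q(c) = 5 (Q(c) = 6 - (c + c)/(c + c) = 6 - 2*c/(2*c) = 6 - 2*c*1/(2*c) = 6 - 1*1 = 6 - 1 = 5)
(148 - 412)/(318 + Q(17)) = (148 - 412)/(318 + 5) = -264/323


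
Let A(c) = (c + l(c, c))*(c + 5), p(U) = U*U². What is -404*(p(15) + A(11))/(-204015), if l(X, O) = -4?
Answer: 1408748/204015 ≈ 6.9051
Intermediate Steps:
p(U) = U³
A(c) = (-4 + c)*(5 + c) (A(c) = (c - 4)*(c + 5) = (-4 + c)*(5 + c))
-404*(p(15) + A(11))/(-204015) = -404*(15³ + (-20 + 11 + 11²))/(-204015) = -404*(3375 + (-20 + 11 + 121))*(-1/204015) = -404*(3375 + 112)*(-1/204015) = -404*3487*(-1/204015) = -1408748*(-1/204015) = 1408748/204015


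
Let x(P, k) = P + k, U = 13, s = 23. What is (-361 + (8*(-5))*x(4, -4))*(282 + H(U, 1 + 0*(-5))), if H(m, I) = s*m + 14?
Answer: -214795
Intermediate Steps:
H(m, I) = 14 + 23*m (H(m, I) = 23*m + 14 = 14 + 23*m)
(-361 + (8*(-5))*x(4, -4))*(282 + H(U, 1 + 0*(-5))) = (-361 + (8*(-5))*(4 - 4))*(282 + (14 + 23*13)) = (-361 - 40*0)*(282 + (14 + 299)) = (-361 + 0)*(282 + 313) = -361*595 = -214795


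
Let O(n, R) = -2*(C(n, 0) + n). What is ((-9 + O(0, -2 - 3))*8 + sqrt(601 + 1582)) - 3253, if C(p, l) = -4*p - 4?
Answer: -3261 + sqrt(2183) ≈ -3214.3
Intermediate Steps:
C(p, l) = -4 - 4*p
O(n, R) = 8 + 6*n (O(n, R) = -2*((-4 - 4*n) + n) = -2*(-4 - 3*n) = 8 + 6*n)
((-9 + O(0, -2 - 3))*8 + sqrt(601 + 1582)) - 3253 = ((-9 + (8 + 6*0))*8 + sqrt(601 + 1582)) - 3253 = ((-9 + (8 + 0))*8 + sqrt(2183)) - 3253 = ((-9 + 8)*8 + sqrt(2183)) - 3253 = (-1*8 + sqrt(2183)) - 3253 = (-8 + sqrt(2183)) - 3253 = -3261 + sqrt(2183)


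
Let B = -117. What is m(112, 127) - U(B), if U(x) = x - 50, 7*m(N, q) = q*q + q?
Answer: 17425/7 ≈ 2489.3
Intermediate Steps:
m(N, q) = q/7 + q²/7 (m(N, q) = (q*q + q)/7 = (q² + q)/7 = (q + q²)/7 = q/7 + q²/7)
U(x) = -50 + x
m(112, 127) - U(B) = (⅐)*127*(1 + 127) - (-50 - 117) = (⅐)*127*128 - 1*(-167) = 16256/7 + 167 = 17425/7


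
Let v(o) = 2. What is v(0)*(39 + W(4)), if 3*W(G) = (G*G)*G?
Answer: 362/3 ≈ 120.67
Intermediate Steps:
W(G) = G³/3 (W(G) = ((G*G)*G)/3 = (G²*G)/3 = G³/3)
v(0)*(39 + W(4)) = 2*(39 + (⅓)*4³) = 2*(39 + (⅓)*64) = 2*(39 + 64/3) = 2*(181/3) = 362/3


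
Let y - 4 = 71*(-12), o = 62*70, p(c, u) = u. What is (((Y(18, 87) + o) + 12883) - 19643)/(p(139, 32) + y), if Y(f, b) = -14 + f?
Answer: 151/51 ≈ 2.9608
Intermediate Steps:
o = 4340
y = -848 (y = 4 + 71*(-12) = 4 - 852 = -848)
(((Y(18, 87) + o) + 12883) - 19643)/(p(139, 32) + y) = ((((-14 + 18) + 4340) + 12883) - 19643)/(32 - 848) = (((4 + 4340) + 12883) - 19643)/(-816) = ((4344 + 12883) - 19643)*(-1/816) = (17227 - 19643)*(-1/816) = -2416*(-1/816) = 151/51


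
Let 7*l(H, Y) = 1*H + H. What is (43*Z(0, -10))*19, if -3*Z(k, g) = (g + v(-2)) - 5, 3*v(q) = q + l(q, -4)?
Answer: 30229/7 ≈ 4318.4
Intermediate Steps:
l(H, Y) = 2*H/7 (l(H, Y) = (1*H + H)/7 = (H + H)/7 = (2*H)/7 = 2*H/7)
v(q) = 3*q/7 (v(q) = (q + 2*q/7)/3 = (9*q/7)/3 = 3*q/7)
Z(k, g) = 41/21 - g/3 (Z(k, g) = -((g + (3/7)*(-2)) - 5)/3 = -((g - 6/7) - 5)/3 = -((-6/7 + g) - 5)/3 = -(-41/7 + g)/3 = 41/21 - g/3)
(43*Z(0, -10))*19 = (43*(41/21 - 1/3*(-10)))*19 = (43*(41/21 + 10/3))*19 = (43*(37/7))*19 = (1591/7)*19 = 30229/7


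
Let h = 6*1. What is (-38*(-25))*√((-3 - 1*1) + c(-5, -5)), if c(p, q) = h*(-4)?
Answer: 1900*I*√7 ≈ 5026.9*I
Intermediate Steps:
h = 6
c(p, q) = -24 (c(p, q) = 6*(-4) = -24)
(-38*(-25))*√((-3 - 1*1) + c(-5, -5)) = (-38*(-25))*√((-3 - 1*1) - 24) = 950*√((-3 - 1) - 24) = 950*√(-4 - 24) = 950*√(-28) = 950*(2*I*√7) = 1900*I*√7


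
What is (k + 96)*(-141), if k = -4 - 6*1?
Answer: -12126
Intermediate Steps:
k = -10 (k = -4 - 6 = -10)
(k + 96)*(-141) = (-10 + 96)*(-141) = 86*(-141) = -12126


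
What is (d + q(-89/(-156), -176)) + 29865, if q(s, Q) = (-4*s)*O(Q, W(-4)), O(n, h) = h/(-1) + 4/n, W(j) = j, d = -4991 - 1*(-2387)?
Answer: 46764301/1716 ≈ 27252.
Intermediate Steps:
d = -2604 (d = -4991 + 2387 = -2604)
O(n, h) = -h + 4/n (O(n, h) = h*(-1) + 4/n = -h + 4/n)
q(s, Q) = -4*s*(4 + 4/Q) (q(s, Q) = (-4*s)*(-1*(-4) + 4/Q) = (-4*s)*(4 + 4/Q) = -4*s*(4 + 4/Q))
(d + q(-89/(-156), -176)) + 29865 = (-2604 - 16*(-89/(-156))*(1 - 176)/(-176)) + 29865 = (-2604 - 16*(-89*(-1/156))*(-1/176)*(-175)) + 29865 = (-2604 - 16*89/156*(-1/176)*(-175)) + 29865 = (-2604 - 15575/1716) + 29865 = -4484039/1716 + 29865 = 46764301/1716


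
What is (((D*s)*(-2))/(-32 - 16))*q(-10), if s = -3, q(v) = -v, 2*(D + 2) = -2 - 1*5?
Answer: 55/8 ≈ 6.8750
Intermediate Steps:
D = -11/2 (D = -2 + (-2 - 1*5)/2 = -2 + (-2 - 5)/2 = -2 + (½)*(-7) = -2 - 7/2 = -11/2 ≈ -5.5000)
(((D*s)*(-2))/(-32 - 16))*q(-10) = ((-11/2*(-3)*(-2))/(-32 - 16))*(-1*(-10)) = (((33/2)*(-2))/(-48))*10 = -33*(-1/48)*10 = (11/16)*10 = 55/8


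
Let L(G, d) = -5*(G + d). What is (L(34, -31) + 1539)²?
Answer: 2322576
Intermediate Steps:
L(G, d) = -5*G - 5*d
(L(34, -31) + 1539)² = ((-5*34 - 5*(-31)) + 1539)² = ((-170 + 155) + 1539)² = (-15 + 1539)² = 1524² = 2322576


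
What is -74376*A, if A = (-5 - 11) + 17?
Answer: -74376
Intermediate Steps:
A = 1 (A = -16 + 17 = 1)
-74376*A = -74376*1 = -74376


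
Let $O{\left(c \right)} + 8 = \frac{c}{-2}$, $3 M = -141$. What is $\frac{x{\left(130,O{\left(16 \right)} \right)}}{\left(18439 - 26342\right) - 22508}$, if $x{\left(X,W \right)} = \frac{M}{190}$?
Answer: $\frac{47}{5778090} \approx 8.1342 \cdot 10^{-6}$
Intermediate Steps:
$M = -47$ ($M = \frac{1}{3} \left(-141\right) = -47$)
$O{\left(c \right)} = -8 - \frac{c}{2}$ ($O{\left(c \right)} = -8 + \frac{c}{-2} = -8 + c \left(- \frac{1}{2}\right) = -8 - \frac{c}{2}$)
$x{\left(X,W \right)} = - \frac{47}{190}$
$\frac{x{\left(130,O{\left(16 \right)} \right)}}{\left(18439 - 26342\right) - 22508} = - \frac{47}{190 \left(\left(18439 - 26342\right) - 22508\right)} = - \frac{47}{190 \left(-7903 - 22508\right)} = - \frac{47}{190 \left(-30411\right)} = \left(- \frac{47}{190}\right) \left(- \frac{1}{30411}\right) = \frac{47}{5778090}$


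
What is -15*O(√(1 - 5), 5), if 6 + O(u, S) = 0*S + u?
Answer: 90 - 30*I ≈ 90.0 - 30.0*I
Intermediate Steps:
O(u, S) = -6 + u (O(u, S) = -6 + (0*S + u) = -6 + (0 + u) = -6 + u)
-15*O(√(1 - 5), 5) = -15*(-6 + √(1 - 5)) = -15*(-6 + √(-4)) = -15*(-6 + 2*I) = 90 - 30*I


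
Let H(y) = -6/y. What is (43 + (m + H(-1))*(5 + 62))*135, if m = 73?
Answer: 720360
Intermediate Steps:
(43 + (m + H(-1))*(5 + 62))*135 = (43 + (73 - 6/(-1))*(5 + 62))*135 = (43 + (73 - 6*(-1))*67)*135 = (43 + (73 + 6)*67)*135 = (43 + 79*67)*135 = (43 + 5293)*135 = 5336*135 = 720360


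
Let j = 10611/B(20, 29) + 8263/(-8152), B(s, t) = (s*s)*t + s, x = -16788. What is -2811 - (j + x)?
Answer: 330999542917/23681560 ≈ 13977.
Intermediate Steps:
B(s, t) = s + t*s² (B(s, t) = s²*t + s = t*s² + s = s + t*s²)
j = -2378797/23681560 (j = 10611/((20*(1 + 20*29))) + 8263/(-8152) = 10611/((20*(1 + 580))) + 8263*(-1/8152) = 10611/((20*581)) - 8263/8152 = 10611/11620 - 8263/8152 = -2378797/23681560 ≈ -0.10045)
-2811 - (j + x) = -2811 - (-2378797/23681560 - 16788) = -2811 - 1*(-397568408077/23681560) = -2811 + 397568408077/23681560 = 330999542917/23681560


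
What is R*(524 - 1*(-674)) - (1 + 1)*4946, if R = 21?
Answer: 15266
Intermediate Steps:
R*(524 - 1*(-674)) - (1 + 1)*4946 = 21*(524 - 1*(-674)) - (1 + 1)*4946 = 21*(524 + 674) - 2*4946 = 21*1198 - 1*9892 = 25158 - 9892 = 15266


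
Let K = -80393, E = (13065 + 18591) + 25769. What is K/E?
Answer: -80393/57425 ≈ -1.4000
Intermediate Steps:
E = 57425 (E = 31656 + 25769 = 57425)
K/E = -80393/57425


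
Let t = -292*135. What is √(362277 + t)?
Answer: 3*√35873 ≈ 568.21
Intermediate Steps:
t = -39420
√(362277 + t) = √(362277 - 39420) = √322857 = 3*√35873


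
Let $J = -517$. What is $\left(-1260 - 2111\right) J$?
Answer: $1742807$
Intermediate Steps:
$\left(-1260 - 2111\right) J = \left(-1260 - 2111\right) \left(-517\right) = \left(-3371\right) \left(-517\right) = 1742807$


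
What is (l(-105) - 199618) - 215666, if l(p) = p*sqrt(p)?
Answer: -415284 - 105*I*sqrt(105) ≈ -4.1528e+5 - 1075.9*I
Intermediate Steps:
l(p) = p**(3/2)
(l(-105) - 199618) - 215666 = ((-105)**(3/2) - 199618) - 215666 = (-105*I*sqrt(105) - 199618) - 215666 = (-199618 - 105*I*sqrt(105)) - 215666 = -415284 - 105*I*sqrt(105)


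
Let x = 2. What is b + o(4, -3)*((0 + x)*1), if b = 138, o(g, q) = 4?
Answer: 146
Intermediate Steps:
b + o(4, -3)*((0 + x)*1) = 138 + 4*((0 + 2)*1) = 138 + 4*(2*1) = 138 + 4*2 = 138 + 8 = 146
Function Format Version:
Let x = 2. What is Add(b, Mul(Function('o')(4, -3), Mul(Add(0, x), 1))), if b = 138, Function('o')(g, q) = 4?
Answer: 146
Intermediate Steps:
Add(b, Mul(Function('o')(4, -3), Mul(Add(0, x), 1))) = Add(138, Mul(4, Mul(Add(0, 2), 1))) = Add(138, Mul(4, Mul(2, 1))) = Add(138, Mul(4, 2)) = Add(138, 8) = 146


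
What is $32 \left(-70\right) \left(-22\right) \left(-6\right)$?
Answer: $-295680$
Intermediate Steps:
$32 \left(-70\right) \left(-22\right) \left(-6\right) = \left(-2240\right) \left(-22\right) \left(-6\right) = 49280 \left(-6\right) = -295680$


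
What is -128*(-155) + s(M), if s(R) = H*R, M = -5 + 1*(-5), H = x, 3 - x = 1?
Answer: 19820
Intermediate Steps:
x = 2 (x = 3 - 1*1 = 3 - 1 = 2)
H = 2
M = -10 (M = -5 - 5 = -10)
s(R) = 2*R
-128*(-155) + s(M) = -128*(-155) + 2*(-10) = 19840 - 20 = 19820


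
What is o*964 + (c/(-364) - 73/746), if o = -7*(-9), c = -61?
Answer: 8245714571/135772 ≈ 60732.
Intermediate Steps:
o = 63
o*964 + (c/(-364) - 73/746) = 63*964 + (-61/(-364) - 73/746) = 60732 + (-61*(-1/364) - 73*1/746) = 60732 + (61/364 - 73/746) = 60732 + 9467/135772 = 8245714571/135772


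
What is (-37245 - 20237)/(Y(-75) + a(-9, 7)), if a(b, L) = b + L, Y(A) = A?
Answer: 57482/77 ≈ 746.52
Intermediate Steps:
a(b, L) = L + b
(-37245 - 20237)/(Y(-75) + a(-9, 7)) = (-37245 - 20237)/(-75 + (7 - 9)) = -57482/(-75 - 2) = -57482/(-77) = -57482*(-1/77) = 57482/77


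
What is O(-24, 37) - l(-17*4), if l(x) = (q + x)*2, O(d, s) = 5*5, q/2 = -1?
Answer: 165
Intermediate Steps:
q = -2 (q = 2*(-1) = -2)
O(d, s) = 25
l(x) = -4 + 2*x (l(x) = (-2 + x)*2 = -4 + 2*x)
O(-24, 37) - l(-17*4) = 25 - (-4 + 2*(-17*4)) = 25 - (-4 + 2*(-68)) = 25 - (-4 - 136) = 25 - 1*(-140) = 25 + 140 = 165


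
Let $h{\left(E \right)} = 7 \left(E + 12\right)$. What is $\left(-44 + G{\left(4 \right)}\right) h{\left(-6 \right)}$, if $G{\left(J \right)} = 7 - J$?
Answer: $-1722$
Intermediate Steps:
$h{\left(E \right)} = 84 + 7 E$ ($h{\left(E \right)} = 7 \left(12 + E\right) = 84 + 7 E$)
$\left(-44 + G{\left(4 \right)}\right) h{\left(-6 \right)} = \left(-44 + \left(7 - 4\right)\right) \left(84 + 7 \left(-6\right)\right) = \left(-44 + \left(7 - 4\right)\right) \left(84 - 42\right) = \left(-44 + 3\right) 42 = \left(-41\right) 42 = -1722$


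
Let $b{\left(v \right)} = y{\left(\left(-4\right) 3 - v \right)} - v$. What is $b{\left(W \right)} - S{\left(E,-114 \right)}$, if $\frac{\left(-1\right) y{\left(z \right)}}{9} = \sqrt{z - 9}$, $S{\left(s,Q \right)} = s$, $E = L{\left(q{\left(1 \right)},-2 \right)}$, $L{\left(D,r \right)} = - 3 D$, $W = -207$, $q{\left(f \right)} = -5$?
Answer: $192 - 9 \sqrt{186} \approx 69.256$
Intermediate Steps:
$E = 15$ ($E = \left(-3\right) \left(-5\right) = 15$)
$y{\left(z \right)} = - 9 \sqrt{-9 + z}$ ($y{\left(z \right)} = - 9 \sqrt{z - 9} = - 9 \sqrt{-9 + z}$)
$b{\left(v \right)} = - v - 9 \sqrt{-21 - v}$ ($b{\left(v \right)} = - 9 \sqrt{-9 - \left(12 + v\right)} - v = - 9 \sqrt{-21 - v} - v = - v - 9 \sqrt{-21 - v}$)
$b{\left(W \right)} - S{\left(E,-114 \right)} = \left(\left(-1\right) \left(-207\right) - 9 \sqrt{-21 - -207}\right) - 15 = \left(207 - 9 \sqrt{-21 + 207}\right) - 15 = \left(207 - 9 \sqrt{186}\right) - 15 = 192 - 9 \sqrt{186}$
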